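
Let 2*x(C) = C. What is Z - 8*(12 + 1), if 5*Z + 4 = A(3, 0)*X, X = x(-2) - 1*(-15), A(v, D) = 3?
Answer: -482/5 ≈ -96.400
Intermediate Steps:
x(C) = C/2
X = 14 (X = (½)*(-2) - 1*(-15) = -1 + 15 = 14)
Z = 38/5 (Z = -⅘ + (3*14)/5 = -⅘ + (⅕)*42 = -⅘ + 42/5 = 38/5 ≈ 7.6000)
Z - 8*(12 + 1) = 38/5 - 8*(12 + 1) = 38/5 - 8*13 = 38/5 - 104 = -482/5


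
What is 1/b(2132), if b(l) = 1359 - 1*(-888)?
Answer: 1/2247 ≈ 0.00044504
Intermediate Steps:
b(l) = 2247 (b(l) = 1359 + 888 = 2247)
1/b(2132) = 1/2247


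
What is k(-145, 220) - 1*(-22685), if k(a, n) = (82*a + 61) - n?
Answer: 10636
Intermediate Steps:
k(a, n) = 61 - n + 82*a (k(a, n) = (61 + 82*a) - n = 61 - n + 82*a)
k(-145, 220) - 1*(-22685) = (61 - 1*220 + 82*(-145)) - 1*(-22685) = (61 - 220 - 11890) + 22685 = -12049 + 22685 = 10636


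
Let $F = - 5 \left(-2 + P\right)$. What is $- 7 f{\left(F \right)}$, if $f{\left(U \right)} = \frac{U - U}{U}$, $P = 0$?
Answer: $0$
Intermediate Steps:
$F = 10$ ($F = - 5 \left(-2 + 0\right) = \left(-5\right) \left(-2\right) = 10$)
$f{\left(U \right)} = 0$ ($f{\left(U \right)} = \frac{0}{U} = 0$)
$- 7 f{\left(F \right)} = \left(-7\right) 0 = 0$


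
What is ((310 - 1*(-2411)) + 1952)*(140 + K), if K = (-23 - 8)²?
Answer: 5144973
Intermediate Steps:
K = 961 (K = (-31)² = 961)
((310 - 1*(-2411)) + 1952)*(140 + K) = ((310 - 1*(-2411)) + 1952)*(140 + 961) = ((310 + 2411) + 1952)*1101 = (2721 + 1952)*1101 = 4673*1101 = 5144973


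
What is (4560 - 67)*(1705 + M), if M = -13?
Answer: 7602156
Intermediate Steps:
(4560 - 67)*(1705 + M) = (4560 - 67)*(1705 - 13) = 4493*1692 = 7602156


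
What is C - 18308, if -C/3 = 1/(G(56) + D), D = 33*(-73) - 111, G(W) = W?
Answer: -45110909/2464 ≈ -18308.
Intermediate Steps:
D = -2520 (D = -2409 - 111 = -2520)
C = 3/2464 (C = -3/(56 - 2520) = -3/(-2464) = -3*(-1/2464) = 3/2464 ≈ 0.0012175)
C - 18308 = 3/2464 - 18308 = -45110909/2464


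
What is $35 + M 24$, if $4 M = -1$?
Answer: $29$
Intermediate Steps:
$M = - \frac{1}{4}$ ($M = \frac{1}{4} \left(-1\right) = - \frac{1}{4} \approx -0.25$)
$35 + M 24 = 35 - 6 = 29$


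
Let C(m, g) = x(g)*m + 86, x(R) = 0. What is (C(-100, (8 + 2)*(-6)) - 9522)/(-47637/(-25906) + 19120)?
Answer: -244449016/495370357 ≈ -0.49347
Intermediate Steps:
C(m, g) = 86 (C(m, g) = 0*m + 86 = 0 + 86 = 86)
(C(-100, (8 + 2)*(-6)) - 9522)/(-47637/(-25906) + 19120) = (86 - 9522)/(-47637/(-25906) + 19120) = -9436/(-47637*(-1/25906) + 19120) = -9436/(47637/25906 + 19120) = -9436/495370357/25906 = -9436*25906/495370357 = -244449016/495370357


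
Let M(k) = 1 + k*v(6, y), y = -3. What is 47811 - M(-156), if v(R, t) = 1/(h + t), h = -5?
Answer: 95581/2 ≈ 47791.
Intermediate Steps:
v(R, t) = 1/(-5 + t)
M(k) = 1 - k/8 (M(k) = 1 + k/(-5 - 3) = 1 + k/(-8) = 1 + k*(-⅛) = 1 - k/8)
47811 - M(-156) = 47811 - (1 - ⅛*(-156)) = 47811 - (1 + 39/2) = 47811 - 1*41/2 = 47811 - 41/2 = 95581/2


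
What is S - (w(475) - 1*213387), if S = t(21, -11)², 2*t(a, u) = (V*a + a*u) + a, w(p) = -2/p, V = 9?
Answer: 405644783/1900 ≈ 2.1350e+5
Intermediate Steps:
t(a, u) = 5*a + a*u/2 (t(a, u) = ((9*a + a*u) + a)/2 = (10*a + a*u)/2 = 5*a + a*u/2)
S = 441/4 (S = ((½)*21*(10 - 11))² = ((½)*21*(-1))² = (-21/2)² = 441/4 ≈ 110.25)
S - (w(475) - 1*213387) = 441/4 - (-2/475 - 1*213387) = 441/4 - (-2*1/475 - 213387) = 441/4 - (-2/475 - 213387) = 441/4 - 1*(-101358827/475) = 441/4 + 101358827/475 = 405644783/1900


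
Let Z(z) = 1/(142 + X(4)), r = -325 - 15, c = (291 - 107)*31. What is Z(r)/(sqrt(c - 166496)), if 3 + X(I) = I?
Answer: -I*sqrt(40198)/11496628 ≈ -1.7439e-5*I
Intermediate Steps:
X(I) = -3 + I
c = 5704 (c = 184*31 = 5704)
r = -340
Z(z) = 1/143 (Z(z) = 1/(142 + (-3 + 4)) = 1/(142 + 1) = 1/143)
Z(r)/(sqrt(c - 166496)) = 1/(143*(sqrt(5704 - 166496))) = 1/(143*(sqrt(-160792))) = 1/(143*((2*I*sqrt(40198)))) = (-I*sqrt(40198)/80396)/143 = -I*sqrt(40198)/11496628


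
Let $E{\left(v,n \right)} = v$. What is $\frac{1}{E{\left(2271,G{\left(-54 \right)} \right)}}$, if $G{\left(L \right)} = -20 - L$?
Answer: $\frac{1}{2271} \approx 0.00044033$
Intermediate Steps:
$\frac{1}{E{\left(2271,G{\left(-54 \right)} \right)}} = \frac{1}{2271}$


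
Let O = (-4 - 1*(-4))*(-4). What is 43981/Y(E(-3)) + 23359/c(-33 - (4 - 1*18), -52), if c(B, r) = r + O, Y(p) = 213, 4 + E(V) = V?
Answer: -2688455/11076 ≈ -242.73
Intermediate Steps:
E(V) = -4 + V
O = 0 (O = (-4 + 4)*(-4) = 0*(-4) = 0)
c(B, r) = r (c(B, r) = r + 0 = r)
43981/Y(E(-3)) + 23359/c(-33 - (4 - 1*18), -52) = 43981/213 + 23359/(-52) = 43981*(1/213) + 23359*(-1/52) = 43981/213 - 23359/52 = -2688455/11076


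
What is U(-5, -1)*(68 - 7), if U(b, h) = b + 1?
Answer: -244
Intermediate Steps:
U(b, h) = 1 + b
U(-5, -1)*(68 - 7) = (1 - 5)*(68 - 7) = -4*61 = -244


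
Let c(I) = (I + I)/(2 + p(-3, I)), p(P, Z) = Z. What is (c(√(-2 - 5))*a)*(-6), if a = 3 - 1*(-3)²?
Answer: 72*√7/(√7 - 2*I) ≈ 45.818 + 34.635*I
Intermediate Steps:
c(I) = 2*I/(2 + I) (c(I) = (I + I)/(2 + I) = (2*I)/(2 + I) = 2*I/(2 + I))
a = -6 (a = 3 - 1*9 = 3 - 9 = -6)
(c(√(-2 - 5))*a)*(-6) = ((2*√(-2 - 5)/(2 + √(-2 - 5)))*(-6))*(-6) = ((2*√(-7)/(2 + √(-7)))*(-6))*(-6) = ((2*(I*√7)/(2 + I*√7))*(-6))*(-6) = ((2*I*√7/(2 + I*√7))*(-6))*(-6) = -12*I*√7/(2 + I*√7)*(-6) = 72*I*√7/(2 + I*√7)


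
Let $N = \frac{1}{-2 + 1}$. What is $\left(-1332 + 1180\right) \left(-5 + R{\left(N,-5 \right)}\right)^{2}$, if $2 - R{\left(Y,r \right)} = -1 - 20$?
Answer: $-49248$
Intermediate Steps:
$N = -1$ ($N = \frac{1}{-1} = -1$)
$R{\left(Y,r \right)} = 23$ ($R{\left(Y,r \right)} = 2 - \left(-1 - 20\right) = 2 - -21 = 2 + 21 = 23$)
$\left(-1332 + 1180\right) \left(-5 + R{\left(N,-5 \right)}\right)^{2} = \left(-1332 + 1180\right) \left(-5 + 23\right)^{2} = - 152 \cdot 18^{2} = \left(-152\right) 324 = -49248$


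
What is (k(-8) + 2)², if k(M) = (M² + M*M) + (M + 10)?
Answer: 17424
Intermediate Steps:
k(M) = 10 + M + 2*M² (k(M) = (M² + M²) + (10 + M) = 2*M² + (10 + M) = 10 + M + 2*M²)
(k(-8) + 2)² = ((10 - 8 + 2*(-8)²) + 2)² = ((10 - 8 + 2*64) + 2)² = ((10 - 8 + 128) + 2)² = (130 + 2)² = 132² = 17424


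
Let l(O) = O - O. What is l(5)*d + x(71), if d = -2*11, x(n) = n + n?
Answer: 142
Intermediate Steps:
x(n) = 2*n
l(O) = 0
d = -22
l(5)*d + x(71) = 0*(-22) + 2*71 = 0 + 142 = 142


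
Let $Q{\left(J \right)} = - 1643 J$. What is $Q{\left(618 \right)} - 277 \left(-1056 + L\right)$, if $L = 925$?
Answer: $-979087$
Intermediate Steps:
$Q{\left(618 \right)} - 277 \left(-1056 + L\right) = \left(-1643\right) 618 - 277 \left(-1056 + 925\right) = -1015374 - -36287 = -1015374 + 36287 = -979087$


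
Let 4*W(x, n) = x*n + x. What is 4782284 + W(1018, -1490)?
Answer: 8806667/2 ≈ 4.4033e+6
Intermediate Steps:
W(x, n) = x/4 + n*x/4 (W(x, n) = (x*n + x)/4 = (n*x + x)/4 = (x + n*x)/4 = x/4 + n*x/4)
4782284 + W(1018, -1490) = 4782284 + (¼)*1018*(1 - 1490) = 4782284 + (¼)*1018*(-1489) = 4782284 - 757901/2 = 8806667/2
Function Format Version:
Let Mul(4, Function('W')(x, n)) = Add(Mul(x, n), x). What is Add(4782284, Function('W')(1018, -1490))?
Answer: Rational(8806667, 2) ≈ 4.4033e+6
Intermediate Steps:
Function('W')(x, n) = Add(Mul(Rational(1, 4), x), Mul(Rational(1, 4), n, x)) (Function('W')(x, n) = Mul(Rational(1, 4), Add(Mul(x, n), x)) = Mul(Rational(1, 4), Add(Mul(n, x), x)) = Mul(Rational(1, 4), Add(x, Mul(n, x))) = Add(Mul(Rational(1, 4), x), Mul(Rational(1, 4), n, x)))
Add(4782284, Function('W')(1018, -1490)) = Add(4782284, Mul(Rational(1, 4), 1018, Add(1, -1490))) = Add(4782284, Mul(Rational(1, 4), 1018, -1489)) = Add(4782284, Rational(-757901, 2)) = Rational(8806667, 2)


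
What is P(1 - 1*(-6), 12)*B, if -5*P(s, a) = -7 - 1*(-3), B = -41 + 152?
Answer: 444/5 ≈ 88.800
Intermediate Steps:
B = 111
P(s, a) = ⅘ (P(s, a) = -(-7 - 1*(-3))/5 = -(-7 + 3)/5 = -⅕*(-4) = ⅘)
P(1 - 1*(-6), 12)*B = (⅘)*111 = 444/5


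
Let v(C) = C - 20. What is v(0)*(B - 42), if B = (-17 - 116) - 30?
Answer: 4100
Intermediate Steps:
v(C) = -20 + C
B = -163 (B = -133 - 30 = -163)
v(0)*(B - 42) = (-20 + 0)*(-163 - 42) = -20*(-205) = 4100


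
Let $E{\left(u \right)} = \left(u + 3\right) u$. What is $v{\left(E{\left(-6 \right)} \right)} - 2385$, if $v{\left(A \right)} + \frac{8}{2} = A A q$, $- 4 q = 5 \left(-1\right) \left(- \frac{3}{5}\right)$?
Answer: $-2632$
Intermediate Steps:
$E{\left(u \right)} = u \left(3 + u\right)$ ($E{\left(u \right)} = \left(3 + u\right) u = u \left(3 + u\right)$)
$q = - \frac{3}{4}$ ($q = - \frac{5 \left(-1\right) \left(- \frac{3}{5}\right)}{4} = - \frac{\left(-5\right) \left(\left(-3\right) \frac{1}{5}\right)}{4} = - \frac{\left(-5\right) \left(- \frac{3}{5}\right)}{4} = \left(- \frac{1}{4}\right) 3 = - \frac{3}{4} \approx -0.75$)
$v{\left(A \right)} = -4 - \frac{3 A^{2}}{4}$ ($v{\left(A \right)} = -4 + A A \left(- \frac{3}{4}\right) = -4 + A^{2} \left(- \frac{3}{4}\right) = -4 - \frac{3 A^{2}}{4}$)
$v{\left(E{\left(-6 \right)} \right)} - 2385 = \left(-4 - \frac{3 \left(- 6 \left(3 - 6\right)\right)^{2}}{4}\right) - 2385 = \left(-4 - \frac{3 \left(\left(-6\right) \left(-3\right)\right)^{2}}{4}\right) - 2385 = \left(-4 - \frac{3 \cdot 18^{2}}{4}\right) - 2385 = \left(-4 - 243\right) - 2385 = -247 - 2385 = -2632$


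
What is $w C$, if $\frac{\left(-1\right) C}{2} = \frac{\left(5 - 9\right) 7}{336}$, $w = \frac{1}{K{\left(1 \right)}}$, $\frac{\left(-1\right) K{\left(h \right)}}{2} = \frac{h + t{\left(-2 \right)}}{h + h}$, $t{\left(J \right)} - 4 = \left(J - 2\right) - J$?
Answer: $- \frac{1}{18} \approx -0.055556$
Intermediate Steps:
$t{\left(J \right)} = 2$ ($t{\left(J \right)} = 4 + \left(\left(J - 2\right) - J\right) = 4 + \left(\left(-2 + J\right) - J\right) = 4 - 2 = 2$)
$K{\left(h \right)} = - \frac{2 + h}{h}$ ($K{\left(h \right)} = - 2 \frac{h + 2}{h + h} = - 2 \frac{2 + h}{2 h} = - \frac{2 + h}{h}$)
$w = - \frac{1}{3}$ ($w = \frac{1}{1^{-1} \left(-2 - 1\right)} = \frac{1}{1 \left(-2 - 1\right)} = \frac{1}{1 \left(-3\right)} = \frac{1}{-3} = - \frac{1}{3} \approx -0.33333$)
$C = \frac{1}{6}$ ($C = - 2 \frac{\left(5 - 9\right) 7}{336} = - 2 \left(-4\right) 7 \cdot \frac{1}{336} = - 2 \left(\left(-28\right) \frac{1}{336}\right) = \left(-2\right) \left(- \frac{1}{12}\right) = \frac{1}{6} \approx 0.16667$)
$w C = \left(- \frac{1}{3}\right) \frac{1}{6} = - \frac{1}{18}$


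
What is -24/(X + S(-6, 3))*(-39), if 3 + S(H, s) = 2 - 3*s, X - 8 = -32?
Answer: -468/17 ≈ -27.529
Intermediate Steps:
X = -24 (X = 8 - 32 = -24)
S(H, s) = -1 - 3*s (S(H, s) = -3 + (2 - 3*s) = -1 - 3*s)
-24/(X + S(-6, 3))*(-39) = -24/(-24 + (-1 - 3*3))*(-39) = -24/(-24 + (-1 - 9))*(-39) = -24/(-24 - 10)*(-39) = -24/(-34)*(-39) = -24*(-1/34)*(-39) = (12/17)*(-39) = -468/17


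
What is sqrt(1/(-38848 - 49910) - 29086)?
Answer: I*sqrt(25459888993918)/29586 ≈ 170.55*I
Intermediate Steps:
sqrt(1/(-38848 - 49910) - 29086) = sqrt(1/(-88758) - 29086) = sqrt(-1/88758 - 29086) = sqrt(-2581615189/88758) = I*sqrt(25459888993918)/29586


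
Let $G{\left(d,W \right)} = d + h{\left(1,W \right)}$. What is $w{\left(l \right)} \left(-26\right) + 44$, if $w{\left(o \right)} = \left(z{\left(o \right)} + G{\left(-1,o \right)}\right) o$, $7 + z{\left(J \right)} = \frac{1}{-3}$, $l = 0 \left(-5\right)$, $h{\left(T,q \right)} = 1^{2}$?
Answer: $44$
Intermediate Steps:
$h{\left(T,q \right)} = 1$
$l = 0$
$z{\left(J \right)} = - \frac{22}{3}$ ($z{\left(J \right)} = -7 + \frac{1}{-3} = -7 - \frac{1}{3} = - \frac{22}{3}$)
$G{\left(d,W \right)} = 1 + d$ ($G{\left(d,W \right)} = d + 1 = 1 + d$)
$w{\left(o \right)} = - \frac{22 o}{3}$ ($w{\left(o \right)} = \left(- \frac{22}{3} + \left(1 - 1\right)\right) o = \left(- \frac{22}{3} + 0\right) o = - \frac{22 o}{3}$)
$w{\left(l \right)} \left(-26\right) + 44 = \left(- \frac{22}{3}\right) 0 \left(-26\right) + 44 = 0 \left(-26\right) + 44 = 0 + 44 = 44$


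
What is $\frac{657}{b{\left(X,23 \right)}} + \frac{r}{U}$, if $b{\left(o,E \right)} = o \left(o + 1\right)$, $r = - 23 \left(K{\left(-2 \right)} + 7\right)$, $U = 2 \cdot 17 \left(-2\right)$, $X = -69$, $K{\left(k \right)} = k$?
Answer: $\frac{716}{391} \approx 1.8312$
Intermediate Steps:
$U = -68$ ($U = 34 \left(-2\right) = -68$)
$r = -115$ ($r = - 23 \left(-2 + 7\right) = \left(-23\right) 5 = -115$)
$b{\left(o,E \right)} = o \left(1 + o\right)$
$\frac{657}{b{\left(X,23 \right)}} + \frac{r}{U} = \frac{657}{\left(-69\right) \left(1 - 69\right)} - \frac{115}{-68} = \frac{657}{\left(-69\right) \left(-68\right)} - - \frac{115}{68} = \frac{657}{4692} + \frac{115}{68} = 657 \cdot \frac{1}{4692} + \frac{115}{68} = \frac{219}{1564} + \frac{115}{68} = \frac{716}{391}$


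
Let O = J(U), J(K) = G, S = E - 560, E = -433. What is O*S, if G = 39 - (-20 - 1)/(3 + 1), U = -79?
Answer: -175761/4 ≈ -43940.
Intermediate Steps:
S = -993 (S = -433 - 560 = -993)
G = 177/4 (G = 39 - (-21)/4 = 39 - 1*(-21/4) = 39 + 21/4 = 177/4 ≈ 44.250)
J(K) = 177/4
O = 177/4 ≈ 44.250
O*S = (177/4)*(-993) = -175761/4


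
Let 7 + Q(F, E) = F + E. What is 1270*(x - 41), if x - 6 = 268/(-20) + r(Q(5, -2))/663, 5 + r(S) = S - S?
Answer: -40759634/663 ≈ -61478.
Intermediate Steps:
Q(F, E) = -7 + E + F (Q(F, E) = -7 + (F + E) = -7 + (E + F) = -7 + E + F)
r(S) = -5 (r(S) = -5 + (S - S) = -5 + 0 = -5)
x = -24556/3315 (x = 6 + (268/(-20) - 5/663) = 6 + (268*(-1/20) - 5*1/663) = 6 + (-67/5 - 5/663) = 6 - 44446/3315 = -24556/3315 ≈ -7.4075)
1270*(x - 41) = 1270*(-24556/3315 - 41) = 1270*(-160471/3315) = -40759634/663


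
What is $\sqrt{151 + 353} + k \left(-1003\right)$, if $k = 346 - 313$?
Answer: $-33099 + 6 \sqrt{14} \approx -33077.0$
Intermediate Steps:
$k = 33$ ($k = 346 - 313 = 33$)
$\sqrt{151 + 353} + k \left(-1003\right) = \sqrt{151 + 353} + 33 \left(-1003\right) = \sqrt{504} - 33099 = 6 \sqrt{14} - 33099 = -33099 + 6 \sqrt{14}$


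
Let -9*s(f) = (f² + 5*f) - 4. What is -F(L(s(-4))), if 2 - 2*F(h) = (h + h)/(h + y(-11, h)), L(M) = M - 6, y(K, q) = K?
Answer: -99/145 ≈ -0.68276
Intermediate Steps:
s(f) = 4/9 - 5*f/9 - f²/9 (s(f) = -((f² + 5*f) - 4)/9 = -(-4 + f² + 5*f)/9 = 4/9 - 5*f/9 - f²/9)
L(M) = -6 + M
F(h) = 1 - h/(-11 + h) (F(h) = 1 - (h + h)/(2*(h - 11)) = 1 - 2*h/(2*(-11 + h)) = 1 - h/(-11 + h))
-F(L(s(-4))) = -(-11)/(-11 + (-6 + (4/9 - 5/9*(-4) - ⅑*(-4)²))) = -(-11)/(-11 + (-6 + (4/9 + 20/9 - ⅑*16))) = -(-11)/(-11 + (-6 + (4/9 + 20/9 - 16/9))) = -(-11)/(-11 + (-6 + 8/9)) = -(-11)/(-11 - 46/9) = -(-11)/(-145/9) = -(-11)*(-9)/145 = -1*99/145 = -99/145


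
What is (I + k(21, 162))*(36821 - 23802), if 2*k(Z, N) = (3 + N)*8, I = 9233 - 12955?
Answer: -39864178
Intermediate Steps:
I = -3722
k(Z, N) = 12 + 4*N (k(Z, N) = ((3 + N)*8)/2 = (24 + 8*N)/2 = 12 + 4*N)
(I + k(21, 162))*(36821 - 23802) = (-3722 + (12 + 4*162))*(36821 - 23802) = (-3722 + (12 + 648))*13019 = (-3722 + 660)*13019 = -3062*13019 = -39864178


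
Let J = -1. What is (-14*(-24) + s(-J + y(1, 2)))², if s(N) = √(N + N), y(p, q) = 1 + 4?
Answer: 112908 + 1344*√3 ≈ 1.1524e+5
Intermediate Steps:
y(p, q) = 5
s(N) = √2*√N (s(N) = √(2*N) = √2*√N)
(-14*(-24) + s(-J + y(1, 2)))² = (-14*(-24) + √2*√(-1*(-1) + 5))² = (336 + √2*√(1 + 5))² = (336 + √2*√6)² = (336 + 2*√3)²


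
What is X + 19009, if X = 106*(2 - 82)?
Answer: 10529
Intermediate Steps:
X = -8480 (X = 106*(-80) = -8480)
X + 19009 = -8480 + 19009 = 10529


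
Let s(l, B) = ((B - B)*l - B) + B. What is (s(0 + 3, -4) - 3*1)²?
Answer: 9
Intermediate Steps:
s(l, B) = 0 (s(l, B) = (0*l - B) + B = (0 - B) + B = -B + B = 0)
(s(0 + 3, -4) - 3*1)² = (0 - 3*1)² = (0 - 3)² = (-3)² = 9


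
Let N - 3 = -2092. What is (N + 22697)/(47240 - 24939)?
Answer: 20608/22301 ≈ 0.92408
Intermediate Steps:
N = -2089 (N = 3 - 2092 = -2089)
(N + 22697)/(47240 - 24939) = (-2089 + 22697)/(47240 - 24939) = 20608/22301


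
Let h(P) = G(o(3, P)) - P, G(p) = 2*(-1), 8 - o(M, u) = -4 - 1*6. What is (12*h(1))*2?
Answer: -72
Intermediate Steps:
o(M, u) = 18 (o(M, u) = 8 - (-4 - 1*6) = 8 - (-4 - 6) = 8 - 1*(-10) = 8 + 10 = 18)
G(p) = -2
h(P) = -2 - P
(12*h(1))*2 = (12*(-2 - 1*1))*2 = (12*(-2 - 1))*2 = (12*(-3))*2 = -36*2 = -72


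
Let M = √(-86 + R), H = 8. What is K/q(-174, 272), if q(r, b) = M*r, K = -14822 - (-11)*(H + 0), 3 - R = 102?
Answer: -7367*I*√185/16095 ≈ -6.2257*I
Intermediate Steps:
R = -99 (R = 3 - 1*102 = 3 - 102 = -99)
K = -14734 (K = -14822 - (-11)*(8 + 0) = -14822 - (-11)*8 = -14822 - 1*(-88) = -14822 + 88 = -14734)
M = I*√185 (M = √(-86 - 99) = √(-185) = I*√185 ≈ 13.601*I)
q(r, b) = I*r*√185 (q(r, b) = (I*√185)*r = I*r*√185)
K/q(-174, 272) = -14734*I*√185/32190 = -7367*I*√185/16095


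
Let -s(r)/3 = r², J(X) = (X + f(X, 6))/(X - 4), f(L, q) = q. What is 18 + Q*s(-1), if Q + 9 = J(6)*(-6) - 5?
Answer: 168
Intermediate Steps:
J(X) = (6 + X)/(-4 + X) (J(X) = (X + 6)/(X - 4) = (6 + X)/(-4 + X))
s(r) = -3*r²
Q = -50 (Q = -9 + (((6 + 6)/(-4 + 6))*(-6) - 5) = -9 + ((12/2)*(-6) - 5) = -9 + (((½)*12)*(-6) - 5) = -9 + (6*(-6) - 5) = -9 + (-36 - 5) = -9 - 41 = -50)
18 + Q*s(-1) = 18 - (-150)*(-1)² = 18 - (-150) = 18 - 50*(-3) = 18 + 150 = 168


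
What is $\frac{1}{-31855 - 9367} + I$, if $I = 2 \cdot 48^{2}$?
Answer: $\frac{189950975}{41222} \approx 4608.0$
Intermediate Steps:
$I = 4608$ ($I = 2 \cdot 2304 = 4608$)
$\frac{1}{-31855 - 9367} + I = \frac{1}{-31855 - 9367} + 4608 = \frac{1}{-41222} + 4608 = - \frac{1}{41222} + 4608 = \frac{189950975}{41222}$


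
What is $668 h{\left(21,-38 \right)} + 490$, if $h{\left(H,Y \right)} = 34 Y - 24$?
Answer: $-878598$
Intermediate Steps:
$h{\left(H,Y \right)} = -24 + 34 Y$
$668 h{\left(21,-38 \right)} + 490 = 668 \left(-24 + 34 \left(-38\right)\right) + 490 = 668 \left(-24 - 1292\right) + 490 = 668 \left(-1316\right) + 490 = -879088 + 490 = -878598$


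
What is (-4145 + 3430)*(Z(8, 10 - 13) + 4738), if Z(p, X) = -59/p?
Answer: -27059175/8 ≈ -3.3824e+6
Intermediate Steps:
(-4145 + 3430)*(Z(8, 10 - 13) + 4738) = (-4145 + 3430)*(-59/8 + 4738) = -715*(-59*⅛ + 4738) = -715*(-59/8 + 4738) = -715*37845/8 = -27059175/8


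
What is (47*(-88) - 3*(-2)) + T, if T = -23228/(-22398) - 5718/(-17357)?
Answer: -802528087510/194381043 ≈ -4128.6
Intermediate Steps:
T = 265620080/194381043 (T = -23228*(-1/22398) - 5718*(-1/17357) = 11614/11199 + 5718/17357 = 265620080/194381043 ≈ 1.3665)
(47*(-88) - 3*(-2)) + T = (47*(-88) - 3*(-2)) + 265620080/194381043 = (-4136 + 6) + 265620080/194381043 = -4130 + 265620080/194381043 = -802528087510/194381043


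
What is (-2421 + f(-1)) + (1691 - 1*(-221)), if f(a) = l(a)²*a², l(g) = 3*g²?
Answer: -500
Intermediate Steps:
f(a) = 9*a⁶ (f(a) = (3*a²)²*a² = (9*a⁴)*a² = 9*a⁶)
(-2421 + f(-1)) + (1691 - 1*(-221)) = (-2421 + 9*(-1)⁶) + (1691 - 1*(-221)) = (-2421 + 9*1) + (1691 + 221) = (-2421 + 9) + 1912 = -2412 + 1912 = -500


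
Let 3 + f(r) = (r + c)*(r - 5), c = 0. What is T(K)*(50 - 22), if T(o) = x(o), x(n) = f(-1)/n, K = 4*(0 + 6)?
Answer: 7/2 ≈ 3.5000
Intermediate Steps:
K = 24 (K = 4*6 = 24)
f(r) = -3 + r*(-5 + r) (f(r) = -3 + (r + 0)*(r - 5) = -3 + r*(-5 + r))
x(n) = 3/n (x(n) = (-3 + (-1)² - 5*(-1))/n = (-3 + 1 + 5)/n = 3/n)
T(o) = 3/o
T(K)*(50 - 22) = (3/24)*(50 - 22) = (3*(1/24))*28 = (⅛)*28 = 7/2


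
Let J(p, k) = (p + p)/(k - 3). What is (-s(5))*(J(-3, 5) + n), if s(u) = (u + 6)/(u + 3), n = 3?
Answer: 0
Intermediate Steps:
s(u) = (6 + u)/(3 + u)
J(p, k) = 2*p/(-3 + k) (J(p, k) = (2*p)/(-3 + k) = 2*p/(-3 + k))
(-s(5))*(J(-3, 5) + n) = (-(6 + 5)/(3 + 5))*(2*(-3)/(-3 + 5) + 3) = (-11/8)*(2*(-3)/2 + 3) = (-11/8)*(2*(-3)*(½) + 3) = (-1*11/8)*(-3 + 3) = -11/8*0 = 0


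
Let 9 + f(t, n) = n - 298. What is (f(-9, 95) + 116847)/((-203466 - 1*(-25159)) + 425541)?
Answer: 116635/247234 ≈ 0.47176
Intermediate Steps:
f(t, n) = -307 + n (f(t, n) = -9 + (n - 298) = -9 + (-298 + n) = -307 + n)
(f(-9, 95) + 116847)/((-203466 - 1*(-25159)) + 425541) = ((-307 + 95) + 116847)/((-203466 - 1*(-25159)) + 425541) = (-212 + 116847)/((-203466 + 25159) + 425541) = 116635/(-178307 + 425541) = 116635/247234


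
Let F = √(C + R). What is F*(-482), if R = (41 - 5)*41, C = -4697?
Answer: -482*I*√3221 ≈ -27355.0*I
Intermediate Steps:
R = 1476 (R = 36*41 = 1476)
F = I*√3221 (F = √(-4697 + 1476) = √(-3221) = I*√3221 ≈ 56.754*I)
F*(-482) = (I*√3221)*(-482) = -482*I*√3221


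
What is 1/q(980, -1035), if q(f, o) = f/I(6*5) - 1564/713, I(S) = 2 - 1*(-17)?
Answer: 589/29088 ≈ 0.020249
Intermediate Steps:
I(S) = 19 (I(S) = 2 + 17 = 19)
q(f, o) = -68/31 + f/19 (q(f, o) = f/19 - 1564/713 = f*(1/19) - 1564*1/713 = f/19 - 68/31 = -68/31 + f/19)
1/q(980, -1035) = 1/(-68/31 + (1/19)*980) = 1/(-68/31 + 980/19) = 1/(29088/589) = 589/29088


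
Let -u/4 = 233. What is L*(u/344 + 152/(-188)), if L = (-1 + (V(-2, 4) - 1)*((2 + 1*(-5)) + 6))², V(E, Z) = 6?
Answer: -1393462/2021 ≈ -689.49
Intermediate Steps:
u = -932 (u = -4*233 = -932)
L = 196 (L = (-1 + (6 - 1)*((2 + 1*(-5)) + 6))² = (-1 + 5*((2 - 5) + 6))² = (-1 + 5*(-3 + 6))² = (-1 + 5*3)² = (-1 + 15)² = 14² = 196)
L*(u/344 + 152/(-188)) = 196*(-932/344 + 152/(-188)) = 196*(-932*1/344 + 152*(-1/188)) = 196*(-233/86 - 38/47) = 196*(-14219/4042) = -1393462/2021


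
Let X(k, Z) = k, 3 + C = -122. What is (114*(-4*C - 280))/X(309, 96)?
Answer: 8360/103 ≈ 81.165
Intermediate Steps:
C = -125 (C = -3 - 122 = -125)
(114*(-4*C - 280))/X(309, 96) = (114*(-4*(-125) - 280))/309 = (114*(500 - 280))*(1/309) = (114*220)*(1/309) = 25080*(1/309) = 8360/103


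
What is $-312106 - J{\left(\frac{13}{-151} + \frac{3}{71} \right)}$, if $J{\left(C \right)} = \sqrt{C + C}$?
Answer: $-312106 - \frac{2 i \sqrt{2519435}}{10721} \approx -3.1211 \cdot 10^{5} - 0.29611 i$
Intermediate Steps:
$J{\left(C \right)} = \sqrt{2} \sqrt{C}$ ($J{\left(C \right)} = \sqrt{2 C} = \sqrt{2} \sqrt{C}$)
$-312106 - J{\left(\frac{13}{-151} + \frac{3}{71} \right)} = -312106 - \sqrt{2} \sqrt{\frac{13}{-151} + \frac{3}{71}} = -312106 - \sqrt{2} \sqrt{13 \left(- \frac{1}{151}\right) + 3 \cdot \frac{1}{71}} = -312106 - \sqrt{2} \sqrt{- \frac{13}{151} + \frac{3}{71}} = -312106 - \sqrt{2} \sqrt{- \frac{470}{10721}} = -312106 - \sqrt{2} \frac{i \sqrt{5038870}}{10721} = -312106 - \frac{2 i \sqrt{2519435}}{10721}$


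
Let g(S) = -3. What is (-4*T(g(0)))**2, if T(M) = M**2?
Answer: 1296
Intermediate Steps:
(-4*T(g(0)))**2 = (-4*(-3)**2)**2 = (-4*9)**2 = (-36)**2 = 1296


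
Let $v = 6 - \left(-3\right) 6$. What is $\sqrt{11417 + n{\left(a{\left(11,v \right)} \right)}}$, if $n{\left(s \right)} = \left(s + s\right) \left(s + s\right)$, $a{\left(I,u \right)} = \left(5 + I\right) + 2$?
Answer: $\sqrt{12713} \approx 112.75$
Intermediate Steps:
$v = 24$ ($v = 6 - -18 = 6 + 18 = 24$)
$a{\left(I,u \right)} = 7 + I$
$n{\left(s \right)} = 4 s^{2}$ ($n{\left(s \right)} = 2 s 2 s = 4 s^{2}$)
$\sqrt{11417 + n{\left(a{\left(11,v \right)} \right)}} = \sqrt{11417 + 4 \left(7 + 11\right)^{2}} = \sqrt{11417 + 4 \cdot 18^{2}} = \sqrt{11417 + 4 \cdot 324} = \sqrt{11417 + 1296} = \sqrt{12713}$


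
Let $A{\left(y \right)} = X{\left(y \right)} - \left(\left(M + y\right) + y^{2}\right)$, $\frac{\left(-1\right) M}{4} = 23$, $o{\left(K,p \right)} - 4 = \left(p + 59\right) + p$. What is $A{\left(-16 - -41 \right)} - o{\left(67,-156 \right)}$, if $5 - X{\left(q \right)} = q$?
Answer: $-329$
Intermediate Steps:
$X{\left(q \right)} = 5 - q$
$o{\left(K,p \right)} = 63 + 2 p$ ($o{\left(K,p \right)} = 4 + \left(\left(p + 59\right) + p\right) = 4 + \left(\left(59 + p\right) + p\right) = 4 + \left(59 + 2 p\right) = 63 + 2 p$)
$M = -92$ ($M = \left(-4\right) 23 = -92$)
$A{\left(y \right)} = 97 - y^{2} - 2 y$ ($A{\left(y \right)} = \left(5 - y\right) - \left(\left(-92 + y\right) + y^{2}\right) = \left(5 - y\right) - \left(-92 + y + y^{2}\right) = 97 - y^{2} - 2 y$)
$A{\left(-16 - -41 \right)} - o{\left(67,-156 \right)} = \left(97 - \left(-16 - -41\right)^{2} - 2 \left(-16 - -41\right)\right) - \left(63 + 2 \left(-156\right)\right) = \left(97 - \left(-16 + 41\right)^{2} - 2 \left(-16 + 41\right)\right) - \left(63 - 312\right) = \left(97 - 25^{2} - 50\right) - -249 = \left(97 - 625 - 50\right) + 249 = -578 + 249 = -329$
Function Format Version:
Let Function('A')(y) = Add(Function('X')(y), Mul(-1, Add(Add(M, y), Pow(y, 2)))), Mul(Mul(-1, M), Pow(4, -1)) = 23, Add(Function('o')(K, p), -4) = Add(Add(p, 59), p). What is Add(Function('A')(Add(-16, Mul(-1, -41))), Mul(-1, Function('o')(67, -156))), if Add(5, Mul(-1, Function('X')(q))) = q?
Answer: -329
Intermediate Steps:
Function('X')(q) = Add(5, Mul(-1, q))
Function('o')(K, p) = Add(63, Mul(2, p)) (Function('o')(K, p) = Add(4, Add(Add(p, 59), p)) = Add(4, Add(Add(59, p), p)) = Add(4, Add(59, Mul(2, p))) = Add(63, Mul(2, p)))
M = -92 (M = Mul(-4, 23) = -92)
Function('A')(y) = Add(97, Mul(-1, Pow(y, 2)), Mul(-2, y)) (Function('A')(y) = Add(Add(5, Mul(-1, y)), Mul(-1, Add(Add(-92, y), Pow(y, 2)))) = Add(Add(5, Mul(-1, y)), Mul(-1, Add(-92, y, Pow(y, 2)))) = Add(Add(5, Mul(-1, y)), Add(92, Mul(-1, y), Mul(-1, Pow(y, 2)))) = Add(97, Mul(-1, Pow(y, 2)), Mul(-2, y)))
Add(Function('A')(Add(-16, Mul(-1, -41))), Mul(-1, Function('o')(67, -156))) = Add(Add(97, Mul(-1, Pow(Add(-16, Mul(-1, -41)), 2)), Mul(-2, Add(-16, Mul(-1, -41)))), Mul(-1, Add(63, Mul(2, -156)))) = Add(Add(97, Mul(-1, Pow(Add(-16, 41), 2)), Mul(-2, Add(-16, 41))), Mul(-1, Add(63, -312))) = Add(Add(97, Mul(-1, Pow(25, 2)), Mul(-2, 25)), Mul(-1, -249)) = Add(Add(97, Mul(-1, 625), -50), 249) = Add(Add(97, -625, -50), 249) = Add(-578, 249) = -329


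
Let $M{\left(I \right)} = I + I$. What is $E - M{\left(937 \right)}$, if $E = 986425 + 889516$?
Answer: $1874067$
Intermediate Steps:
$E = 1875941$
$M{\left(I \right)} = 2 I$
$E - M{\left(937 \right)} = 1875941 - 2 \cdot 937 = 1875941 - 1874 = 1874067$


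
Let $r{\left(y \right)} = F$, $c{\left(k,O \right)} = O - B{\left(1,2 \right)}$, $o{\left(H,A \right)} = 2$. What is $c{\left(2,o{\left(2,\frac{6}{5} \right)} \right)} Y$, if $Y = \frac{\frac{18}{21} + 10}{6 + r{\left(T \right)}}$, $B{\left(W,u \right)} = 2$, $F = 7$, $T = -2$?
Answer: $0$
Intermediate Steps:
$c{\left(k,O \right)} = -2 + O$ ($c{\left(k,O \right)} = O - 2 = -2 + O$)
$r{\left(y \right)} = 7$
$Y = \frac{76}{91}$ ($Y = \frac{\frac{18}{21} + 10}{6 + 7} = \frac{18 \cdot \frac{1}{21} + 10}{13} = \left(\frac{6}{7} + 10\right) \frac{1}{13} = \frac{76}{7} \cdot \frac{1}{13} = \frac{76}{91} \approx 0.83517$)
$c{\left(2,o{\left(2,\frac{6}{5} \right)} \right)} Y = \left(-2 + 2\right) \frac{76}{91} = 0 \cdot \frac{76}{91} = 0$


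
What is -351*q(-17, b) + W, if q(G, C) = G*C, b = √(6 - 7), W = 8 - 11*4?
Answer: -36 + 5967*I ≈ -36.0 + 5967.0*I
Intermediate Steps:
W = -36 (W = 8 - 44 = -36)
b = I (b = √(-1) = I ≈ 1.0*I)
q(G, C) = C*G
-351*q(-17, b) + W = -351*I*(-17) - 36 = -(-5967)*I - 36 = 5967*I - 36 = -36 + 5967*I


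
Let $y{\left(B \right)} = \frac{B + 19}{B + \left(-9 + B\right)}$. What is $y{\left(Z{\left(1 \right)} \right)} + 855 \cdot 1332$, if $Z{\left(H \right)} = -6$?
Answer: $\frac{23916047}{21} \approx 1.1389 \cdot 10^{6}$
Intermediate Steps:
$y{\left(B \right)} = \frac{19 + B}{-9 + 2 B}$
$y{\left(Z{\left(1 \right)} \right)} + 855 \cdot 1332 = \frac{19 - 6}{-9 + 2 \left(-6\right)} + 855 \cdot 1332 = \frac{1}{-9 - 12} \cdot 13 + 1138860 = \frac{1}{-21} \cdot 13 + 1138860 = \left(- \frac{1}{21}\right) 13 + 1138860 = - \frac{13}{21} + 1138860 = \frac{23916047}{21}$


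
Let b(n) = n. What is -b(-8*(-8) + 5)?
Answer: -69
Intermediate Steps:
-b(-8*(-8) + 5) = -(-8*(-8) + 5) = -(64 + 5) = -1*69 = -69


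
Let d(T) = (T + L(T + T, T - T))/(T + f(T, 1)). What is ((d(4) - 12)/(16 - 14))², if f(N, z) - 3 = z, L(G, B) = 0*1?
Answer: 529/16 ≈ 33.063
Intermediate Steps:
L(G, B) = 0
f(N, z) = 3 + z
d(T) = T/(4 + T) (d(T) = (T + 0)/(T + (3 + 1)) = T/(T + 4) = T/(4 + T))
((d(4) - 12)/(16 - 14))² = ((4/(4 + 4) - 12)/(16 - 14))² = ((4/8 - 12)/2)² = ((4*(⅛) - 12)*(½))² = ((½ - 12)*(½))² = (-23/2*½)² = (-23/4)² = 529/16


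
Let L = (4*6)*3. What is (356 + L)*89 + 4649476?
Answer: 4687568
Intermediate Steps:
L = 72 (L = 24*3 = 72)
(356 + L)*89 + 4649476 = (356 + 72)*89 + 4649476 = 428*89 + 4649476 = 38092 + 4649476 = 4687568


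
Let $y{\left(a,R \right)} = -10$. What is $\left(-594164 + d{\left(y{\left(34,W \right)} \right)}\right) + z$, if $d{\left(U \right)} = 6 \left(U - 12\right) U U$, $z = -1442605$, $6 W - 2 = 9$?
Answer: $-2049969$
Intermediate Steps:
$W = \frac{11}{6}$ ($W = \frac{1}{3} + \frac{1}{6} \cdot 9 = \frac{1}{3} + \frac{3}{2} = \frac{11}{6} \approx 1.8333$)
$d{\left(U \right)} = U^{2} \left(-72 + 6 U\right)$ ($d{\left(U \right)} = 6 \left(-12 + U\right) U U = \left(-72 + 6 U\right) U U = U \left(-72 + 6 U\right) U = U^{2} \left(-72 + 6 U\right)$)
$\left(-594164 + d{\left(y{\left(34,W \right)} \right)}\right) + z = \left(-594164 + 6 \left(-10\right)^{2} \left(-12 - 10\right)\right) - 1442605 = \left(-594164 + 6 \cdot 100 \left(-22\right)\right) - 1442605 = \left(-594164 - 13200\right) - 1442605 = -607364 - 1442605 = -2049969$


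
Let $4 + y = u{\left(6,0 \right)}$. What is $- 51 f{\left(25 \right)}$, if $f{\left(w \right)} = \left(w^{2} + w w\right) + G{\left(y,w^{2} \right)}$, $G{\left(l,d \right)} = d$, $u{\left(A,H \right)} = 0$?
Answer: $-95625$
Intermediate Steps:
$y = -4$ ($y = -4 + 0 = -4$)
$f{\left(w \right)} = 3 w^{2}$ ($f{\left(w \right)} = \left(w^{2} + w w\right) + w^{2} = \left(w^{2} + w^{2}\right) + w^{2} = 2 w^{2} + w^{2} = 3 w^{2}$)
$- 51 f{\left(25 \right)} = - 51 \cdot 3 \cdot 25^{2} = - 51 \cdot 3 \cdot 625 = \left(-51\right) 1875 = -95625$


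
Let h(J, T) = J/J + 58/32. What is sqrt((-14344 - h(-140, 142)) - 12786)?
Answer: 5*I*sqrt(17365)/4 ≈ 164.72*I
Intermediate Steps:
h(J, T) = 45/16 (h(J, T) = 1 + 58*(1/32) = 1 + 29/16 = 45/16)
sqrt((-14344 - h(-140, 142)) - 12786) = sqrt((-14344 - 1*45/16) - 12786) = sqrt((-14344 - 45/16) - 12786) = sqrt(-229549/16 - 12786) = sqrt(-434125/16) = 5*I*sqrt(17365)/4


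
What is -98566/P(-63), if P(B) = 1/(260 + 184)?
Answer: -43763304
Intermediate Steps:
P(B) = 1/444
-98566/P(-63) = -98566/1/444 = -98566*444 = -43763304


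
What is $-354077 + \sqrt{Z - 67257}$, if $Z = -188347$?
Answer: $-354077 + 2 i \sqrt{63901} \approx -3.5408 \cdot 10^{5} + 505.57 i$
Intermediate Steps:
$-354077 + \sqrt{Z - 67257} = -354077 + \sqrt{-188347 - 67257} = -354077 + \sqrt{-255604} = -354077 + 2 i \sqrt{63901}$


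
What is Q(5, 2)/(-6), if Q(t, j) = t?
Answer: -⅚ ≈ -0.83333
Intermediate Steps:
Q(5, 2)/(-6) = 5/(-6) = -⅙*5 = -⅚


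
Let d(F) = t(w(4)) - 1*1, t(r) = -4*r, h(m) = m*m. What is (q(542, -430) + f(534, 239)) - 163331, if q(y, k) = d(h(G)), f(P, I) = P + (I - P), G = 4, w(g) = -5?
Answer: -163073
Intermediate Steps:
h(m) = m**2
f(P, I) = I
d(F) = 19 (d(F) = -4*(-5) - 1*1 = 20 - 1 = 19)
q(y, k) = 19
(q(542, -430) + f(534, 239)) - 163331 = (19 + 239) - 163331 = 258 - 163331 = -163073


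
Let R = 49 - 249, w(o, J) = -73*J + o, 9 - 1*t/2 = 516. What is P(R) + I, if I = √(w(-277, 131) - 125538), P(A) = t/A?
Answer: 507/100 + 3*I*√15042 ≈ 5.07 + 367.94*I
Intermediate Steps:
t = -1014 (t = 18 - 2*516 = 18 - 1032 = -1014)
w(o, J) = o - 73*J
R = -200
P(A) = -1014/A
I = 3*I*√15042 (I = √((-277 - 73*131) - 125538) = √((-277 - 9563) - 125538) = √(-9840 - 125538) = √(-135378) = 3*I*√15042 ≈ 367.94*I)
P(R) + I = -1014/(-200) + 3*I*√15042 = -1014*(-1/200) + 3*I*√15042 = 507/100 + 3*I*√15042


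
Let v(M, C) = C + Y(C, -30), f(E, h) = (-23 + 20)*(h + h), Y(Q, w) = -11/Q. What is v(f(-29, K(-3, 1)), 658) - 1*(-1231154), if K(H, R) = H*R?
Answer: 810532285/658 ≈ 1.2318e+6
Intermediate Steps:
f(E, h) = -6*h
v(M, C) = C - 11/C
v(f(-29, K(-3, 1)), 658) - 1*(-1231154) = (658 - 11/658) - 1*(-1231154) = (658 - 11*1/658) + 1231154 = (658 - 11/658) + 1231154 = 432953/658 + 1231154 = 810532285/658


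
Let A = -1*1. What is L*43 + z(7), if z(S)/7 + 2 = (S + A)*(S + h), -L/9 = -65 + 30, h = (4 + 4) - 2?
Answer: 14077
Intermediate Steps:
A = -1
h = 6 (h = 8 - 2 = 6)
L = 315 (L = -9*(-65 + 30) = -9*(-35) = 315)
z(S) = -14 + 7*(-1 + S)*(6 + S) (z(S) = -14 + 7*((S - 1)*(S + 6)) = -14 + 7*((-1 + S)*(6 + S)) = -14 + 7*(-1 + S)*(6 + S))
L*43 + z(7) = 315*43 + (-56 + 7*7² + 35*7) = 13545 + (-56 + 7*49 + 245) = 13545 + (-56 + 343 + 245) = 13545 + 532 = 14077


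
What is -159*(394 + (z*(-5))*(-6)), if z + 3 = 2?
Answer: -57876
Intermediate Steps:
z = -1 (z = -3 + 2 = -1)
-159*(394 + (z*(-5))*(-6)) = -159*(394 - 1*(-5)*(-6)) = -159*(394 + 5*(-6)) = -159*(394 - 30) = -159*364 = -57876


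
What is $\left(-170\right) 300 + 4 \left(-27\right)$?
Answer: $-51108$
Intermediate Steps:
$\left(-170\right) 300 + 4 \left(-27\right) = -51000 - 108 = -51108$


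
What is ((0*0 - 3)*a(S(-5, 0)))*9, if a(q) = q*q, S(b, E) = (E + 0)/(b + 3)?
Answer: 0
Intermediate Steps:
S(b, E) = E/(3 + b)
a(q) = q²
((0*0 - 3)*a(S(-5, 0)))*9 = ((0*0 - 3)*(0/(3 - 5))²)*9 = ((0 - 3)*(0/(-2))²)*9 = -3*(0*(-½))²*9 = -3*0²*9 = -3*0*9 = 0*9 = 0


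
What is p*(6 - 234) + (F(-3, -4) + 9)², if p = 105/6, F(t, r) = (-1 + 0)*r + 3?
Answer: -3734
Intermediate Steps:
F(t, r) = 3 - r (F(t, r) = -r + 3 = 3 - r)
p = 35/2 (p = 105*(⅙) = 35/2 ≈ 17.500)
p*(6 - 234) + (F(-3, -4) + 9)² = 35*(6 - 234)/2 + ((3 - 1*(-4)) + 9)² = (35/2)*(-228) + ((3 + 4) + 9)² = -3990 + (7 + 9)² = -3990 + 16² = -3990 + 256 = -3734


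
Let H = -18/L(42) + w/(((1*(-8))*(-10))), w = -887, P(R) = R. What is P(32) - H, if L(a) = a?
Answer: 24369/560 ≈ 43.516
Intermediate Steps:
H = -6449/560 (H = -18/42 - 887/((1*(-8))*(-10)) = -18*1/42 - 887/((-8*(-10))) = -3/7 - 887/80 = -6449/560 ≈ -11.516)
P(32) - H = 32 - 1*(-6449/560) = 32 + 6449/560 = 24369/560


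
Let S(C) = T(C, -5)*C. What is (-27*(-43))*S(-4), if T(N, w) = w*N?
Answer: -92880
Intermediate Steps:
T(N, w) = N*w
S(C) = -5*C**2 (S(C) = (C*(-5))*C = (-5*C)*C = -5*C**2)
(-27*(-43))*S(-4) = (-27*(-43))*(-5*(-4)**2) = 1161*(-5*16) = 1161*(-80) = -92880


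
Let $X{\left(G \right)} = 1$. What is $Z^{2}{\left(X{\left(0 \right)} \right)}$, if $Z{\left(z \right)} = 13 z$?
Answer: $169$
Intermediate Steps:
$Z^{2}{\left(X{\left(0 \right)} \right)} = \left(13 \cdot 1\right)^{2} = 13^{2} = 169$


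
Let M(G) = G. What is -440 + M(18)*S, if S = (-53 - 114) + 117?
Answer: -1340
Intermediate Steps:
S = -50 (S = -167 + 117 = -50)
-440 + M(18)*S = -440 + 18*(-50) = -440 - 900 = -1340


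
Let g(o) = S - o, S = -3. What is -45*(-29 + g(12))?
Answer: 1980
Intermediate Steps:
g(o) = -3 - o
-45*(-29 + g(12)) = -45*(-29 + (-3 - 1*12)) = -45*(-29 + (-3 - 12)) = -45*(-29 - 15) = -45*(-44) = 1980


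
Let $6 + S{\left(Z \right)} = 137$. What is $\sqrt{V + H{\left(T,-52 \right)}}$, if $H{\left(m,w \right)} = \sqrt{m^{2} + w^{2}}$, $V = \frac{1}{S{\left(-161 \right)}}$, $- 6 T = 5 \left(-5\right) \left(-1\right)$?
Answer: $\frac{\sqrt{32233074}}{786} \approx 7.2232$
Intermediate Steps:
$T = - \frac{25}{6}$ ($T = - \frac{5 \left(-5\right) \left(-1\right)}{6} = - \frac{\left(-25\right) \left(-1\right)}{6} = \left(- \frac{1}{6}\right) 25 = - \frac{25}{6} \approx -4.1667$)
$S{\left(Z \right)} = 131$ ($S{\left(Z \right)} = -6 + 137 = 131$)
$V = \frac{1}{131} \approx 0.0076336$
$\sqrt{V + H{\left(T,-52 \right)}} = \sqrt{\frac{1}{131} + \sqrt{\left(- \frac{25}{6}\right)^{2} + \left(-52\right)^{2}}} = \sqrt{\frac{1}{131} + \sqrt{\frac{625}{36} + 2704}} = \sqrt{\frac{1}{131} + \sqrt{\frac{97969}{36}}} = \sqrt{\frac{1}{131} + \frac{313}{6}} = \sqrt{\frac{41009}{786}} = \frac{\sqrt{32233074}}{786}$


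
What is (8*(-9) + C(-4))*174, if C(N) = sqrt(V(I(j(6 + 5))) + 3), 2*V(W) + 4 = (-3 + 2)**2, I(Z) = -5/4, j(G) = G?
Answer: -12528 + 87*sqrt(6) ≈ -12315.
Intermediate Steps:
I(Z) = -5/4 (I(Z) = -5*1/4 = -5/4)
V(W) = -3/2 (V(W) = -2 + (-3 + 2)**2/2 = -2 + (1/2)*(-1)**2 = -2 + (1/2)*1 = -2 + 1/2 = -3/2)
C(N) = sqrt(6)/2 (C(N) = sqrt(-3/2 + 3) = sqrt(3/2) = sqrt(6)/2)
(8*(-9) + C(-4))*174 = (8*(-9) + sqrt(6)/2)*174 = (-72 + sqrt(6)/2)*174 = -12528 + 87*sqrt(6)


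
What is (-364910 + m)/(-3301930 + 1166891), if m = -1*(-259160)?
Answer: 105750/2135039 ≈ 0.049531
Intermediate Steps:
m = 259160
(-364910 + m)/(-3301930 + 1166891) = (-364910 + 259160)/(-3301930 + 1166891) = -105750/(-2135039) = -105750*(-1/2135039) = 105750/2135039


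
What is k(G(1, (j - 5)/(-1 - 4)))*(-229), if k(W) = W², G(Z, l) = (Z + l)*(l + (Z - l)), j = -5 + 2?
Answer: -38701/25 ≈ -1548.0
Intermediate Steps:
j = -3
G(Z, l) = Z*(Z + l) (G(Z, l) = (Z + l)*Z = Z*(Z + l))
k(G(1, (j - 5)/(-1 - 4)))*(-229) = (1*(1 + (-3 - 5)/(-1 - 4)))²*(-229) = (1*(1 - 8/(-5)))²*(-229) = (1*(1 - 8*(-⅕)))²*(-229) = (1*(1 + 8/5))²*(-229) = (1*(13/5))²*(-229) = (13/5)²*(-229) = (169/25)*(-229) = -38701/25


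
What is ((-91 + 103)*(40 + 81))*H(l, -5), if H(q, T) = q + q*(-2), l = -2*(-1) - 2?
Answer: 0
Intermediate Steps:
l = 0 (l = 2 - 2 = 0)
H(q, T) = -q (H(q, T) = q - 2*q = -q)
((-91 + 103)*(40 + 81))*H(l, -5) = ((-91 + 103)*(40 + 81))*(-1*0) = (12*121)*0 = 1452*0 = 0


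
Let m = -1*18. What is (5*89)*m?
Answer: -8010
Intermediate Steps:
m = -18
(5*89)*m = (5*89)*(-18) = 445*(-18) = -8010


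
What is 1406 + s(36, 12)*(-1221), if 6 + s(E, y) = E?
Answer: -35224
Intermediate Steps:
s(E, y) = -6 + E
1406 + s(36, 12)*(-1221) = 1406 + (-6 + 36)*(-1221) = 1406 + 30*(-1221) = 1406 - 36630 = -35224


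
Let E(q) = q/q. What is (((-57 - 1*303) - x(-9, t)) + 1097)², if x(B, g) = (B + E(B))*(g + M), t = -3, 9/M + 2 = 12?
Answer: 12967201/25 ≈ 5.1869e+5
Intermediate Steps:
M = 9/10 (M = 9/(-2 + 12) = 9/10 ≈ 0.90000)
E(q) = 1
x(B, g) = (1 + B)*(9/10 + g) (x(B, g) = (B + 1)*(g + 9/10) = (1 + B)*(9/10 + g))
(((-57 - 1*303) - x(-9, t)) + 1097)² = (((-57 - 1*303) - (9/10 - 3 + (9/10)*(-9) - 9*(-3))) + 1097)² = (((-57 - 303) - (9/10 - 3 - 81/10 + 27)) + 1097)² = ((-360 - 1*84/5) + 1097)² = ((-360 - 84/5) + 1097)² = (-1884/5 + 1097)² = (3601/5)² = 12967201/25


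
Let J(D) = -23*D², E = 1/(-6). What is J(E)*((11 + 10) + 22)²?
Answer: -42527/36 ≈ -1181.3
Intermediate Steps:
E = -⅙ ≈ -0.16667
J(E)*((11 + 10) + 22)² = (-23*(-⅙)²)*((11 + 10) + 22)² = (-23*1/36)*(21 + 22)² = -23/36*43² = -23/36*1849 = -42527/36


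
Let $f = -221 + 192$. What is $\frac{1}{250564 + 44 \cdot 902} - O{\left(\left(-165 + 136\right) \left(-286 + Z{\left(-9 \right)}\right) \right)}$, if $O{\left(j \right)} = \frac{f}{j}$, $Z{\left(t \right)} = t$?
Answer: $\frac{290547}{85624340} \approx 0.0033933$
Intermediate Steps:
$f = -29$
$O{\left(j \right)} = - \frac{29}{j}$
$\frac{1}{250564 + 44 \cdot 902} - O{\left(\left(-165 + 136\right) \left(-286 + Z{\left(-9 \right)}\right) \right)} = \frac{1}{250564 + 44 \cdot 902} - - \frac{29}{\left(-165 + 136\right) \left(-286 - 9\right)} = \frac{1}{250564 + 39688} - - \frac{29}{\left(-29\right) \left(-295\right)} = \frac{1}{290252} - - \frac{29}{8555} = \frac{1}{290252} - \left(-29\right) \frac{1}{8555} = \frac{1}{290252} - - \frac{1}{295} = \frac{1}{290252} + \frac{1}{295} = \frac{290547}{85624340}$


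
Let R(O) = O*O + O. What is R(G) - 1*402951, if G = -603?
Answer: -39945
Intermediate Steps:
R(O) = O + O² (R(O) = O² + O = O + O²)
R(G) - 1*402951 = -603*(1 - 603) - 1*402951 = -603*(-602) - 402951 = 363006 - 402951 = -39945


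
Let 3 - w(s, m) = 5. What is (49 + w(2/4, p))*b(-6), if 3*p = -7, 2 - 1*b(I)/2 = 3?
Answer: -94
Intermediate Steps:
b(I) = -2 (b(I) = 4 - 2*3 = 4 - 6 = -2)
p = -7/3 (p = (1/3)*(-7) = -7/3 ≈ -2.3333)
w(s, m) = -2 (w(s, m) = 3 - 1*5 = 3 - 5 = -2)
(49 + w(2/4, p))*b(-6) = (49 - 2)*(-2) = 47*(-2) = -94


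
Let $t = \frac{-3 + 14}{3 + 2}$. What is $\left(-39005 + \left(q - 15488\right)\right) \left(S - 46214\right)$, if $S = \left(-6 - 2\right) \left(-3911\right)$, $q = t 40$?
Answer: $812049030$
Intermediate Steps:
$t = \frac{11}{5} \approx 2.2$
$q = 88$ ($q = \frac{11}{5} \cdot 40 = 88$)
$S = 31288$ ($S = \left(-6 - 2\right) \left(-3911\right) = \left(-8\right) \left(-3911\right) = 31288$)
$\left(-39005 + \left(q - 15488\right)\right) \left(S - 46214\right) = \left(-39005 + \left(88 - 15488\right)\right) \left(31288 - 46214\right) = \left(-39005 - 15400\right) \left(-14926\right) = \left(-54405\right) \left(-14926\right) = 812049030$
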